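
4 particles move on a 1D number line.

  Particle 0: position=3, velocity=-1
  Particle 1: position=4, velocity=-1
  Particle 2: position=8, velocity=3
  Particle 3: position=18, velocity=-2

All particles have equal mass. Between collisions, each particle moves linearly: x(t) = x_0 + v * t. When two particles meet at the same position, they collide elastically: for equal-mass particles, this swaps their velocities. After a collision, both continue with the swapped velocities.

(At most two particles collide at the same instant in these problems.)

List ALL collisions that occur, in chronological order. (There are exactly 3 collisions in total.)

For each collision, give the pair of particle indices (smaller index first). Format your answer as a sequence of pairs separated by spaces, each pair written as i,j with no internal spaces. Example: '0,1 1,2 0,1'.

Answer: 2,3 1,2 0,1

Derivation:
Collision at t=2: particles 2 and 3 swap velocities; positions: p0=1 p1=2 p2=14 p3=14; velocities now: v0=-1 v1=-1 v2=-2 v3=3
Collision at t=14: particles 1 and 2 swap velocities; positions: p0=-11 p1=-10 p2=-10 p3=50; velocities now: v0=-1 v1=-2 v2=-1 v3=3
Collision at t=15: particles 0 and 1 swap velocities; positions: p0=-12 p1=-12 p2=-11 p3=53; velocities now: v0=-2 v1=-1 v2=-1 v3=3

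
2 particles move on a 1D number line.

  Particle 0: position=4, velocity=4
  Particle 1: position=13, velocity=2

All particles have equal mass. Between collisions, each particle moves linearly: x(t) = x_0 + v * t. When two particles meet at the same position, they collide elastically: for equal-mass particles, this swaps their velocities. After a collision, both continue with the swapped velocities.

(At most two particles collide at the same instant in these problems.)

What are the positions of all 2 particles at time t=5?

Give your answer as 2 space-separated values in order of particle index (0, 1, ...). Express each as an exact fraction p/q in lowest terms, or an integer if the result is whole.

Collision at t=9/2: particles 0 and 1 swap velocities; positions: p0=22 p1=22; velocities now: v0=2 v1=4
Advance to t=5 (no further collisions before then); velocities: v0=2 v1=4; positions = 23 24

Answer: 23 24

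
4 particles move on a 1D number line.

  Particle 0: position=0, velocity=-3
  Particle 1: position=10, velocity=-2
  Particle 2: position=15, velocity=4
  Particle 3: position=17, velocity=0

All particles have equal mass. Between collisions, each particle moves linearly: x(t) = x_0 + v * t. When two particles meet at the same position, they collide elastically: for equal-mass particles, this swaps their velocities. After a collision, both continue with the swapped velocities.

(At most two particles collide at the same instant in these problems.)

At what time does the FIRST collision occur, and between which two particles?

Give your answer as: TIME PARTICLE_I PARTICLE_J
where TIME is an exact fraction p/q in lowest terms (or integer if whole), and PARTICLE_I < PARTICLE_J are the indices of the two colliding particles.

Answer: 1/2 2 3

Derivation:
Pair (0,1): pos 0,10 vel -3,-2 -> not approaching (rel speed -1 <= 0)
Pair (1,2): pos 10,15 vel -2,4 -> not approaching (rel speed -6 <= 0)
Pair (2,3): pos 15,17 vel 4,0 -> gap=2, closing at 4/unit, collide at t=1/2
Earliest collision: t=1/2 between 2 and 3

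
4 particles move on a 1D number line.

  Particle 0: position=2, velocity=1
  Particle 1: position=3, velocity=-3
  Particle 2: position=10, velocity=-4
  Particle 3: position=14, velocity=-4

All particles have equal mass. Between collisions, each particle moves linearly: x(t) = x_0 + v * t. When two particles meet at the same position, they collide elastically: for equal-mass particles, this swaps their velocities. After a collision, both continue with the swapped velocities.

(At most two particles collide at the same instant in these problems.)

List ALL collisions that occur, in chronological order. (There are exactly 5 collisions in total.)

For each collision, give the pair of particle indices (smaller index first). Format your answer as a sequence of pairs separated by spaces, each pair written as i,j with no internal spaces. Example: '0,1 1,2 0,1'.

Collision at t=1/4: particles 0 and 1 swap velocities; positions: p0=9/4 p1=9/4 p2=9 p3=13; velocities now: v0=-3 v1=1 v2=-4 v3=-4
Collision at t=8/5: particles 1 and 2 swap velocities; positions: p0=-9/5 p1=18/5 p2=18/5 p3=38/5; velocities now: v0=-3 v1=-4 v2=1 v3=-4
Collision at t=12/5: particles 2 and 3 swap velocities; positions: p0=-21/5 p1=2/5 p2=22/5 p3=22/5; velocities now: v0=-3 v1=-4 v2=-4 v3=1
Collision at t=7: particles 0 and 1 swap velocities; positions: p0=-18 p1=-18 p2=-14 p3=9; velocities now: v0=-4 v1=-3 v2=-4 v3=1
Collision at t=11: particles 1 and 2 swap velocities; positions: p0=-34 p1=-30 p2=-30 p3=13; velocities now: v0=-4 v1=-4 v2=-3 v3=1

Answer: 0,1 1,2 2,3 0,1 1,2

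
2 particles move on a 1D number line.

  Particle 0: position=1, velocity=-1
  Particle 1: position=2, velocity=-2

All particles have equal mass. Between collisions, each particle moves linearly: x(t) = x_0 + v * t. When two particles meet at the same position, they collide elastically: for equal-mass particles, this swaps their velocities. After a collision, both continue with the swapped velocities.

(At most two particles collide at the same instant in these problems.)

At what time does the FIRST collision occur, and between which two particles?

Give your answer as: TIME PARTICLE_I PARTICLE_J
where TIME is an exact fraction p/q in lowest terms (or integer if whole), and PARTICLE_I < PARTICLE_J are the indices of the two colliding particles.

Answer: 1 0 1

Derivation:
Pair (0,1): pos 1,2 vel -1,-2 -> gap=1, closing at 1/unit, collide at t=1
Earliest collision: t=1 between 0 and 1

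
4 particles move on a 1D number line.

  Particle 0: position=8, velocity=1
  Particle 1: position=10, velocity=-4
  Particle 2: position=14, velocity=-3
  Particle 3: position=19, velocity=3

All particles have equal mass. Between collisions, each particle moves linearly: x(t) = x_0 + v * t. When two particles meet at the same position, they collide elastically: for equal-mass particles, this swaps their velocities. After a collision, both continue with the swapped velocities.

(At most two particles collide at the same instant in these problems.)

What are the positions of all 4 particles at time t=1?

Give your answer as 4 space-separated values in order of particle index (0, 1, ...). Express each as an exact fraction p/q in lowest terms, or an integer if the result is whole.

Collision at t=2/5: particles 0 and 1 swap velocities; positions: p0=42/5 p1=42/5 p2=64/5 p3=101/5; velocities now: v0=-4 v1=1 v2=-3 v3=3
Advance to t=1 (no further collisions before then); velocities: v0=-4 v1=1 v2=-3 v3=3; positions = 6 9 11 22

Answer: 6 9 11 22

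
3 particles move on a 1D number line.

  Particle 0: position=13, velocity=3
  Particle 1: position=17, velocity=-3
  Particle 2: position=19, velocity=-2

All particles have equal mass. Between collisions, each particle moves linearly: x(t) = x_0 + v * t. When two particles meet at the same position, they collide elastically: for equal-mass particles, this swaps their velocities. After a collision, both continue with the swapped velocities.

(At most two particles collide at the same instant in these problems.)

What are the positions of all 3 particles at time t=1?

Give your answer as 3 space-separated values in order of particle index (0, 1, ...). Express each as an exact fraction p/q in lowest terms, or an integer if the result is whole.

Collision at t=2/3: particles 0 and 1 swap velocities; positions: p0=15 p1=15 p2=53/3; velocities now: v0=-3 v1=3 v2=-2
Advance to t=1 (no further collisions before then); velocities: v0=-3 v1=3 v2=-2; positions = 14 16 17

Answer: 14 16 17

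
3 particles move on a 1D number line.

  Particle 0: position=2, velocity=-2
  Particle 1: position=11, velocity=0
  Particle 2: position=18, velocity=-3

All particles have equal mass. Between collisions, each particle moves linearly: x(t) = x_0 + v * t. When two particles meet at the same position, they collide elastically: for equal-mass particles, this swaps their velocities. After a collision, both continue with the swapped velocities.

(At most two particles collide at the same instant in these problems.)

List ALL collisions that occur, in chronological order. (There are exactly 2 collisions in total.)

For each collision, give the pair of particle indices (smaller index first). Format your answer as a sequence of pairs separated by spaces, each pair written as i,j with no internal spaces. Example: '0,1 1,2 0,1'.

Answer: 1,2 0,1

Derivation:
Collision at t=7/3: particles 1 and 2 swap velocities; positions: p0=-8/3 p1=11 p2=11; velocities now: v0=-2 v1=-3 v2=0
Collision at t=16: particles 0 and 1 swap velocities; positions: p0=-30 p1=-30 p2=11; velocities now: v0=-3 v1=-2 v2=0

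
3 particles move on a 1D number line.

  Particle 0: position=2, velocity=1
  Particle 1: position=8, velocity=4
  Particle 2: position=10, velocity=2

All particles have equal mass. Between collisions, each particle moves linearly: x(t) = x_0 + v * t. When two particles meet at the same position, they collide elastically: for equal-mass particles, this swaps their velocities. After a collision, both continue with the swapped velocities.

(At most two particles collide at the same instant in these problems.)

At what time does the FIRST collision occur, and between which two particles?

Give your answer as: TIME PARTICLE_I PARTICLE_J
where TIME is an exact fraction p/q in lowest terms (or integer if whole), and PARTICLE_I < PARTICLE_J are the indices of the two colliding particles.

Answer: 1 1 2

Derivation:
Pair (0,1): pos 2,8 vel 1,4 -> not approaching (rel speed -3 <= 0)
Pair (1,2): pos 8,10 vel 4,2 -> gap=2, closing at 2/unit, collide at t=1
Earliest collision: t=1 between 1 and 2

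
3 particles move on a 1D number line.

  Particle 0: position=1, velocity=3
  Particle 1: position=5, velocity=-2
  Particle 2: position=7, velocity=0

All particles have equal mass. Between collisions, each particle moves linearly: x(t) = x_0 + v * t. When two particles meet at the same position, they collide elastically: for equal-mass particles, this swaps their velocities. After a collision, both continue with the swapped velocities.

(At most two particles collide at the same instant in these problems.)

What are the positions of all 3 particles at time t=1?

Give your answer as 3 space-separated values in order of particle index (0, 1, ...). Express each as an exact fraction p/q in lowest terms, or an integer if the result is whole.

Collision at t=4/5: particles 0 and 1 swap velocities; positions: p0=17/5 p1=17/5 p2=7; velocities now: v0=-2 v1=3 v2=0
Advance to t=1 (no further collisions before then); velocities: v0=-2 v1=3 v2=0; positions = 3 4 7

Answer: 3 4 7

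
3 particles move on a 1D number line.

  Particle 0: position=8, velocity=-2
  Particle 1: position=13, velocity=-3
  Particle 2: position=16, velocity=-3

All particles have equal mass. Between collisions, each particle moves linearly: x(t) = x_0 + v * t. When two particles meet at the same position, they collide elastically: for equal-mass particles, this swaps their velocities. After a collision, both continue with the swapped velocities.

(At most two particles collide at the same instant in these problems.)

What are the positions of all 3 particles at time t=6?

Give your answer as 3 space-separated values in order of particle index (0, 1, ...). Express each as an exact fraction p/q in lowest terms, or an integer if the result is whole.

Answer: -5 -4 -2

Derivation:
Collision at t=5: particles 0 and 1 swap velocities; positions: p0=-2 p1=-2 p2=1; velocities now: v0=-3 v1=-2 v2=-3
Advance to t=6 (no further collisions before then); velocities: v0=-3 v1=-2 v2=-3; positions = -5 -4 -2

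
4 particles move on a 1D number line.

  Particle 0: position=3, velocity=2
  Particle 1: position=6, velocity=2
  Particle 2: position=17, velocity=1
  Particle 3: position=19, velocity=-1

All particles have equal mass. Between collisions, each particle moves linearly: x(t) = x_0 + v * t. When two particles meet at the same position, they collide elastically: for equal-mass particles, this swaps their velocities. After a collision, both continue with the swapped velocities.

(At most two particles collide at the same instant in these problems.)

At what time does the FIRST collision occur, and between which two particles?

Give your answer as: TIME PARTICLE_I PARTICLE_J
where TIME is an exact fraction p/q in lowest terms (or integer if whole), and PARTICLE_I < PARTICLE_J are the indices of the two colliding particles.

Answer: 1 2 3

Derivation:
Pair (0,1): pos 3,6 vel 2,2 -> not approaching (rel speed 0 <= 0)
Pair (1,2): pos 6,17 vel 2,1 -> gap=11, closing at 1/unit, collide at t=11
Pair (2,3): pos 17,19 vel 1,-1 -> gap=2, closing at 2/unit, collide at t=1
Earliest collision: t=1 between 2 and 3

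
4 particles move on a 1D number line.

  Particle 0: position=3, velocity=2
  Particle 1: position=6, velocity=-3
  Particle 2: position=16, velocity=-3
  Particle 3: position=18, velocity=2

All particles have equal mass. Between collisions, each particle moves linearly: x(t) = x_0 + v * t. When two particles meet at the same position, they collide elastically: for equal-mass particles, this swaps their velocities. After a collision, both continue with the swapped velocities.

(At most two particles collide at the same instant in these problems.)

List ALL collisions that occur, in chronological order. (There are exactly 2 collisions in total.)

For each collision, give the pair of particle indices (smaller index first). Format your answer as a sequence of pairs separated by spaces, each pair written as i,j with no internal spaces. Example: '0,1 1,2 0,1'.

Collision at t=3/5: particles 0 and 1 swap velocities; positions: p0=21/5 p1=21/5 p2=71/5 p3=96/5; velocities now: v0=-3 v1=2 v2=-3 v3=2
Collision at t=13/5: particles 1 and 2 swap velocities; positions: p0=-9/5 p1=41/5 p2=41/5 p3=116/5; velocities now: v0=-3 v1=-3 v2=2 v3=2

Answer: 0,1 1,2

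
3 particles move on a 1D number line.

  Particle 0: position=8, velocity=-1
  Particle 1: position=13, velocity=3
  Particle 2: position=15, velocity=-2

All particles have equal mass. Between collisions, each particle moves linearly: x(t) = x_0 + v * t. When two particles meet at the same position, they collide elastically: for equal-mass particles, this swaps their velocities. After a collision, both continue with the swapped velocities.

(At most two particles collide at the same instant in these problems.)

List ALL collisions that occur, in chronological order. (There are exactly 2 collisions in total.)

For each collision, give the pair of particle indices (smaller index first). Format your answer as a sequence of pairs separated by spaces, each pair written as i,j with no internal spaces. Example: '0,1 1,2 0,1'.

Answer: 1,2 0,1

Derivation:
Collision at t=2/5: particles 1 and 2 swap velocities; positions: p0=38/5 p1=71/5 p2=71/5; velocities now: v0=-1 v1=-2 v2=3
Collision at t=7: particles 0 and 1 swap velocities; positions: p0=1 p1=1 p2=34; velocities now: v0=-2 v1=-1 v2=3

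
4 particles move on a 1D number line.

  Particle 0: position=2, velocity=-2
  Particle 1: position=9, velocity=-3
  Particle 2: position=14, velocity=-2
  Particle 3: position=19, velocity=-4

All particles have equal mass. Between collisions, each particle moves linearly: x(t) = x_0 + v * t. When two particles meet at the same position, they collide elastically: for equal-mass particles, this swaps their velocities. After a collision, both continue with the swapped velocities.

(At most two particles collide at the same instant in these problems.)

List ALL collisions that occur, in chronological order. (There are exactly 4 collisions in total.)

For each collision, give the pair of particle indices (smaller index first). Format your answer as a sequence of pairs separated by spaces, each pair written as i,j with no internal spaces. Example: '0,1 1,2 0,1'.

Answer: 2,3 0,1 1,2 0,1

Derivation:
Collision at t=5/2: particles 2 and 3 swap velocities; positions: p0=-3 p1=3/2 p2=9 p3=9; velocities now: v0=-2 v1=-3 v2=-4 v3=-2
Collision at t=7: particles 0 and 1 swap velocities; positions: p0=-12 p1=-12 p2=-9 p3=0; velocities now: v0=-3 v1=-2 v2=-4 v3=-2
Collision at t=17/2: particles 1 and 2 swap velocities; positions: p0=-33/2 p1=-15 p2=-15 p3=-3; velocities now: v0=-3 v1=-4 v2=-2 v3=-2
Collision at t=10: particles 0 and 1 swap velocities; positions: p0=-21 p1=-21 p2=-18 p3=-6; velocities now: v0=-4 v1=-3 v2=-2 v3=-2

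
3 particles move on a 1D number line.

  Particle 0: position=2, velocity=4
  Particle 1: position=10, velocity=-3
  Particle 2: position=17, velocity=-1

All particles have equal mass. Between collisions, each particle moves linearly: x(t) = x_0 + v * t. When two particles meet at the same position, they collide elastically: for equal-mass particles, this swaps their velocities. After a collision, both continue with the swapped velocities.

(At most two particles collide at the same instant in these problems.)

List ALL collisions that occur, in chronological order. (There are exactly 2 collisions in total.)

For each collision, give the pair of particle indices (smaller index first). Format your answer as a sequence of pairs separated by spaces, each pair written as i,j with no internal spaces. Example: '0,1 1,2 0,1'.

Answer: 0,1 1,2

Derivation:
Collision at t=8/7: particles 0 and 1 swap velocities; positions: p0=46/7 p1=46/7 p2=111/7; velocities now: v0=-3 v1=4 v2=-1
Collision at t=3: particles 1 and 2 swap velocities; positions: p0=1 p1=14 p2=14; velocities now: v0=-3 v1=-1 v2=4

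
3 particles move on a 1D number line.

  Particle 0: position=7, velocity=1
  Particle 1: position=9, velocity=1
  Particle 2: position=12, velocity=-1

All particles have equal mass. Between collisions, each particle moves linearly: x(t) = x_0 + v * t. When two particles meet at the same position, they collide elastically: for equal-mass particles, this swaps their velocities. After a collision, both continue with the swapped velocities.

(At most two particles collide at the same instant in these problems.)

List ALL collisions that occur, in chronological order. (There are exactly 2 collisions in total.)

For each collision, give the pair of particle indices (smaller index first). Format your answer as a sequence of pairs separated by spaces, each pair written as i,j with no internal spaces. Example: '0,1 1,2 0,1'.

Collision at t=3/2: particles 1 and 2 swap velocities; positions: p0=17/2 p1=21/2 p2=21/2; velocities now: v0=1 v1=-1 v2=1
Collision at t=5/2: particles 0 and 1 swap velocities; positions: p0=19/2 p1=19/2 p2=23/2; velocities now: v0=-1 v1=1 v2=1

Answer: 1,2 0,1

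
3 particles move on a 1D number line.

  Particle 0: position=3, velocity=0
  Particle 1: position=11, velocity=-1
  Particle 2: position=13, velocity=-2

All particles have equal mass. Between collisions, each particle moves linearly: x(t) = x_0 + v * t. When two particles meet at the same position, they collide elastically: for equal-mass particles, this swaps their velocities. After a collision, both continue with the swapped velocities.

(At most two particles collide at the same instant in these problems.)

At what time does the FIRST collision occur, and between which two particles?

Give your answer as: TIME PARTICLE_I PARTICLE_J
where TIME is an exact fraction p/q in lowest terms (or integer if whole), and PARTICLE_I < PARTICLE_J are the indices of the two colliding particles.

Answer: 2 1 2

Derivation:
Pair (0,1): pos 3,11 vel 0,-1 -> gap=8, closing at 1/unit, collide at t=8
Pair (1,2): pos 11,13 vel -1,-2 -> gap=2, closing at 1/unit, collide at t=2
Earliest collision: t=2 between 1 and 2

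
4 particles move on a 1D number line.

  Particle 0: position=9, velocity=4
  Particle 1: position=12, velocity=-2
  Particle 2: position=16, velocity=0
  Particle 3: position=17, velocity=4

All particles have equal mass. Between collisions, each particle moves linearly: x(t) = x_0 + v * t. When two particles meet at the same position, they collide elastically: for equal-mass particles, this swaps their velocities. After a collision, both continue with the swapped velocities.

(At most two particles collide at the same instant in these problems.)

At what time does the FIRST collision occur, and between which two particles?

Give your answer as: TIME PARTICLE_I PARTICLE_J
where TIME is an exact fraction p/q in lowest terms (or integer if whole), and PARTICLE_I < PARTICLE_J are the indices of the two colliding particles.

Answer: 1/2 0 1

Derivation:
Pair (0,1): pos 9,12 vel 4,-2 -> gap=3, closing at 6/unit, collide at t=1/2
Pair (1,2): pos 12,16 vel -2,0 -> not approaching (rel speed -2 <= 0)
Pair (2,3): pos 16,17 vel 0,4 -> not approaching (rel speed -4 <= 0)
Earliest collision: t=1/2 between 0 and 1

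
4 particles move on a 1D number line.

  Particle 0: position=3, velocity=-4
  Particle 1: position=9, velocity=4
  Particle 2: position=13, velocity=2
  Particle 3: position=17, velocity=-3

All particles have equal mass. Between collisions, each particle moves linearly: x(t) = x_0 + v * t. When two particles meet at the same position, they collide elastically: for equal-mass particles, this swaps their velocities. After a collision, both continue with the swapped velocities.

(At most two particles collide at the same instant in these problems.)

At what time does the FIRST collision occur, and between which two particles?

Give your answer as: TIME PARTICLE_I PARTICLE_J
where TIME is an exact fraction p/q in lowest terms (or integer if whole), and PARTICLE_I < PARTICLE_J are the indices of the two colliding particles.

Pair (0,1): pos 3,9 vel -4,4 -> not approaching (rel speed -8 <= 0)
Pair (1,2): pos 9,13 vel 4,2 -> gap=4, closing at 2/unit, collide at t=2
Pair (2,3): pos 13,17 vel 2,-3 -> gap=4, closing at 5/unit, collide at t=4/5
Earliest collision: t=4/5 between 2 and 3

Answer: 4/5 2 3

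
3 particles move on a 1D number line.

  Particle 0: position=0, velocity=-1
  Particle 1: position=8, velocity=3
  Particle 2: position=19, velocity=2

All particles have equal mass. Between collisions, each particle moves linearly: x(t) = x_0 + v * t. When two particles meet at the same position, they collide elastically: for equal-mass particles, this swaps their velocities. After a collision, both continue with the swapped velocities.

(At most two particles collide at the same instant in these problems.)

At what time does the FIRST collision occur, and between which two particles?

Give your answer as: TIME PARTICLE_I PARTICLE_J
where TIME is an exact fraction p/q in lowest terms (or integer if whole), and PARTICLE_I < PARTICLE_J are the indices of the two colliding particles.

Pair (0,1): pos 0,8 vel -1,3 -> not approaching (rel speed -4 <= 0)
Pair (1,2): pos 8,19 vel 3,2 -> gap=11, closing at 1/unit, collide at t=11
Earliest collision: t=11 between 1 and 2

Answer: 11 1 2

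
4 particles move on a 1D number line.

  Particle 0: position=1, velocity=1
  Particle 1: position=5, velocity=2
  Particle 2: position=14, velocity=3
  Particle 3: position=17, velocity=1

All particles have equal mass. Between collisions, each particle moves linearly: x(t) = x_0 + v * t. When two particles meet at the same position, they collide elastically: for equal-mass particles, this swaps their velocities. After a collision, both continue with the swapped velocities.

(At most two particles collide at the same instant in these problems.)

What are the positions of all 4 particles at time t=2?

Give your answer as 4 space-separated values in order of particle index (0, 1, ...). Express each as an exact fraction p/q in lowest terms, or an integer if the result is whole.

Collision at t=3/2: particles 2 and 3 swap velocities; positions: p0=5/2 p1=8 p2=37/2 p3=37/2; velocities now: v0=1 v1=2 v2=1 v3=3
Advance to t=2 (no further collisions before then); velocities: v0=1 v1=2 v2=1 v3=3; positions = 3 9 19 20

Answer: 3 9 19 20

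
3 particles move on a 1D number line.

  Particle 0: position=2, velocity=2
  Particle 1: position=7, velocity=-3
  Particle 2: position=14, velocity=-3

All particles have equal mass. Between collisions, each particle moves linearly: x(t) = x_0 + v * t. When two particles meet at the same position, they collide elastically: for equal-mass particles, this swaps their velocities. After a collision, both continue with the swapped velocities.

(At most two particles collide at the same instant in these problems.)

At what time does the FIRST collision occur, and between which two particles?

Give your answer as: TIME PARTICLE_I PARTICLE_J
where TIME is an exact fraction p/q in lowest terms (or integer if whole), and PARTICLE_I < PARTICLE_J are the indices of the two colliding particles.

Answer: 1 0 1

Derivation:
Pair (0,1): pos 2,7 vel 2,-3 -> gap=5, closing at 5/unit, collide at t=1
Pair (1,2): pos 7,14 vel -3,-3 -> not approaching (rel speed 0 <= 0)
Earliest collision: t=1 between 0 and 1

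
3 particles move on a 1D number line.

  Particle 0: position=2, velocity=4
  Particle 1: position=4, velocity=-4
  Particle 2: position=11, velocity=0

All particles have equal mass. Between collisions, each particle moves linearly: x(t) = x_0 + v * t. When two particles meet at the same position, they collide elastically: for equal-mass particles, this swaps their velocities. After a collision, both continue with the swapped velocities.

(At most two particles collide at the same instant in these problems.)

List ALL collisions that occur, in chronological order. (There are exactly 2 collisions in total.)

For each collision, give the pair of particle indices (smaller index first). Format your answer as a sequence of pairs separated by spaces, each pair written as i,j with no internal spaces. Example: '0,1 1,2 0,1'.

Collision at t=1/4: particles 0 and 1 swap velocities; positions: p0=3 p1=3 p2=11; velocities now: v0=-4 v1=4 v2=0
Collision at t=9/4: particles 1 and 2 swap velocities; positions: p0=-5 p1=11 p2=11; velocities now: v0=-4 v1=0 v2=4

Answer: 0,1 1,2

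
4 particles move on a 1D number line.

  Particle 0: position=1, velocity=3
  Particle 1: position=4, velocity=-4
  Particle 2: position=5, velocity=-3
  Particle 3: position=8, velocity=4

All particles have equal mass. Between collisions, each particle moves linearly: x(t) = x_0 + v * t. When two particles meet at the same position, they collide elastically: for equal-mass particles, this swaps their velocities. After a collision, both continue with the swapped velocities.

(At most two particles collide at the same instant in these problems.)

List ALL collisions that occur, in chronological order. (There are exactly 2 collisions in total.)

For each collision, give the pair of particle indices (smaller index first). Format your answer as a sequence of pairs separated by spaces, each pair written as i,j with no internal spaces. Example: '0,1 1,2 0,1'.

Answer: 0,1 1,2

Derivation:
Collision at t=3/7: particles 0 and 1 swap velocities; positions: p0=16/7 p1=16/7 p2=26/7 p3=68/7; velocities now: v0=-4 v1=3 v2=-3 v3=4
Collision at t=2/3: particles 1 and 2 swap velocities; positions: p0=4/3 p1=3 p2=3 p3=32/3; velocities now: v0=-4 v1=-3 v2=3 v3=4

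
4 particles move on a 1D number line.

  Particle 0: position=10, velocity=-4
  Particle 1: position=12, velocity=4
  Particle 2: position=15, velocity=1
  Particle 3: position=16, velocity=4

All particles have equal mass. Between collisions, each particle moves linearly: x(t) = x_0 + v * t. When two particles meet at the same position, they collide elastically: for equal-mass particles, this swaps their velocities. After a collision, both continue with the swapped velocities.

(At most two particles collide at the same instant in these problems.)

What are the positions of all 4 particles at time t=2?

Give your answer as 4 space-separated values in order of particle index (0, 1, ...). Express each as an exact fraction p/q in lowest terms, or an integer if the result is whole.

Collision at t=1: particles 1 and 2 swap velocities; positions: p0=6 p1=16 p2=16 p3=20; velocities now: v0=-4 v1=1 v2=4 v3=4
Advance to t=2 (no further collisions before then); velocities: v0=-4 v1=1 v2=4 v3=4; positions = 2 17 20 24

Answer: 2 17 20 24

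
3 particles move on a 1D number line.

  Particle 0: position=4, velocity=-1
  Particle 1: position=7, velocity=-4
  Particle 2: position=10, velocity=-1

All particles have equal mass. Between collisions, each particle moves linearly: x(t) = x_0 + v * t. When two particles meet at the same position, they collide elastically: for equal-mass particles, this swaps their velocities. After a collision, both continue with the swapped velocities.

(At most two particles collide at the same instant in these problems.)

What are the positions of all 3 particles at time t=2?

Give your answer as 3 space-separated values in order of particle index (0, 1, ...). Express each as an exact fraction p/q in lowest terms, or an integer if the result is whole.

Answer: -1 2 8

Derivation:
Collision at t=1: particles 0 and 1 swap velocities; positions: p0=3 p1=3 p2=9; velocities now: v0=-4 v1=-1 v2=-1
Advance to t=2 (no further collisions before then); velocities: v0=-4 v1=-1 v2=-1; positions = -1 2 8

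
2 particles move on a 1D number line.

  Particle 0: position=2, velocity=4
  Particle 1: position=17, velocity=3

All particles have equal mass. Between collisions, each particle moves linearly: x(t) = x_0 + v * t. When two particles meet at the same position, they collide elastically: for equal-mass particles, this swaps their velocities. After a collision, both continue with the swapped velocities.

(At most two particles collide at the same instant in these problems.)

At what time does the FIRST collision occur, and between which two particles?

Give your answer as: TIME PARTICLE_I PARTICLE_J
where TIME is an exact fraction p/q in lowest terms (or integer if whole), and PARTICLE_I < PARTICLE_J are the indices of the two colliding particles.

Answer: 15 0 1

Derivation:
Pair (0,1): pos 2,17 vel 4,3 -> gap=15, closing at 1/unit, collide at t=15
Earliest collision: t=15 between 0 and 1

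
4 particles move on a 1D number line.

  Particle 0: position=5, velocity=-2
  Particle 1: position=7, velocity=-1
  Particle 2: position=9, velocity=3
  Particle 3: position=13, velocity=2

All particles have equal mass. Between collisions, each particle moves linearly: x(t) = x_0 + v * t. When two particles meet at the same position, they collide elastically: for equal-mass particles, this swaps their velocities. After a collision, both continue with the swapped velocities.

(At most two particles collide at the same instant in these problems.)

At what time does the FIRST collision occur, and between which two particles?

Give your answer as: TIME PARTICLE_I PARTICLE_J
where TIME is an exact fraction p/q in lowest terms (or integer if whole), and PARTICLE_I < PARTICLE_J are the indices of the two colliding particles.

Answer: 4 2 3

Derivation:
Pair (0,1): pos 5,7 vel -2,-1 -> not approaching (rel speed -1 <= 0)
Pair (1,2): pos 7,9 vel -1,3 -> not approaching (rel speed -4 <= 0)
Pair (2,3): pos 9,13 vel 3,2 -> gap=4, closing at 1/unit, collide at t=4
Earliest collision: t=4 between 2 and 3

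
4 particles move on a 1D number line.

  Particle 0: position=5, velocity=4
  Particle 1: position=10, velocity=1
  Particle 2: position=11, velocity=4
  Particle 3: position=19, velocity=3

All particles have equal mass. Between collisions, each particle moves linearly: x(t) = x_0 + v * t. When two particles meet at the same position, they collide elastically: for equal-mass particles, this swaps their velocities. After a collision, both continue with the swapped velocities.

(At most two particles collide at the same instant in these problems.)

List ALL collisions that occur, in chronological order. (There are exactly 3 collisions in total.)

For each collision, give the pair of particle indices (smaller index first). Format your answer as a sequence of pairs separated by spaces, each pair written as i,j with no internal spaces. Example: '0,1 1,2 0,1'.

Answer: 0,1 2,3 1,2

Derivation:
Collision at t=5/3: particles 0 and 1 swap velocities; positions: p0=35/3 p1=35/3 p2=53/3 p3=24; velocities now: v0=1 v1=4 v2=4 v3=3
Collision at t=8: particles 2 and 3 swap velocities; positions: p0=18 p1=37 p2=43 p3=43; velocities now: v0=1 v1=4 v2=3 v3=4
Collision at t=14: particles 1 and 2 swap velocities; positions: p0=24 p1=61 p2=61 p3=67; velocities now: v0=1 v1=3 v2=4 v3=4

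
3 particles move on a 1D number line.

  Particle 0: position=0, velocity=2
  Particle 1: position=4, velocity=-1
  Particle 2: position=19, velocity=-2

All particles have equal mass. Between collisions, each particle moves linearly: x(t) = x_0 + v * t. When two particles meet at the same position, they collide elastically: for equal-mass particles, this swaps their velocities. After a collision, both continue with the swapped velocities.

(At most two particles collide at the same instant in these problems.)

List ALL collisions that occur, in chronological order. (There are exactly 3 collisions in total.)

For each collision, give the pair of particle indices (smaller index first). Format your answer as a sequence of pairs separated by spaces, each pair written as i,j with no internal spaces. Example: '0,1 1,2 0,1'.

Collision at t=4/3: particles 0 and 1 swap velocities; positions: p0=8/3 p1=8/3 p2=49/3; velocities now: v0=-1 v1=2 v2=-2
Collision at t=19/4: particles 1 and 2 swap velocities; positions: p0=-3/4 p1=19/2 p2=19/2; velocities now: v0=-1 v1=-2 v2=2
Collision at t=15: particles 0 and 1 swap velocities; positions: p0=-11 p1=-11 p2=30; velocities now: v0=-2 v1=-1 v2=2

Answer: 0,1 1,2 0,1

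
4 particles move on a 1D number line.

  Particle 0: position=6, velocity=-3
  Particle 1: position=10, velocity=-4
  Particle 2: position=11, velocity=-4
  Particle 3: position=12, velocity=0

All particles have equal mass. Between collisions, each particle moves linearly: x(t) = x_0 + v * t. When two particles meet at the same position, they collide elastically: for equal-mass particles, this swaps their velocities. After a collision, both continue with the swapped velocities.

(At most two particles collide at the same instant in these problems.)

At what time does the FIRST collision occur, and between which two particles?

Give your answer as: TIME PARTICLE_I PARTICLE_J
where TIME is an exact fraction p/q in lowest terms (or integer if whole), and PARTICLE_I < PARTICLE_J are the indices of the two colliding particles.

Pair (0,1): pos 6,10 vel -3,-4 -> gap=4, closing at 1/unit, collide at t=4
Pair (1,2): pos 10,11 vel -4,-4 -> not approaching (rel speed 0 <= 0)
Pair (2,3): pos 11,12 vel -4,0 -> not approaching (rel speed -4 <= 0)
Earliest collision: t=4 between 0 and 1

Answer: 4 0 1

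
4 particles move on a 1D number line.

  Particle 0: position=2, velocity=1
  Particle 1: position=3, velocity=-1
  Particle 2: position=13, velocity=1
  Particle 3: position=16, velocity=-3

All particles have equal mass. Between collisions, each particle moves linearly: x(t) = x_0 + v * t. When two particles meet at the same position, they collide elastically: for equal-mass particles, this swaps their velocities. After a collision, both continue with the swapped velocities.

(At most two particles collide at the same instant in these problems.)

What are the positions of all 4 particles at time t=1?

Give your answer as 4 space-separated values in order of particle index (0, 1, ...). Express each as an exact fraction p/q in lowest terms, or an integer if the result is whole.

Collision at t=1/2: particles 0 and 1 swap velocities; positions: p0=5/2 p1=5/2 p2=27/2 p3=29/2; velocities now: v0=-1 v1=1 v2=1 v3=-3
Collision at t=3/4: particles 2 and 3 swap velocities; positions: p0=9/4 p1=11/4 p2=55/4 p3=55/4; velocities now: v0=-1 v1=1 v2=-3 v3=1
Advance to t=1 (no further collisions before then); velocities: v0=-1 v1=1 v2=-3 v3=1; positions = 2 3 13 14

Answer: 2 3 13 14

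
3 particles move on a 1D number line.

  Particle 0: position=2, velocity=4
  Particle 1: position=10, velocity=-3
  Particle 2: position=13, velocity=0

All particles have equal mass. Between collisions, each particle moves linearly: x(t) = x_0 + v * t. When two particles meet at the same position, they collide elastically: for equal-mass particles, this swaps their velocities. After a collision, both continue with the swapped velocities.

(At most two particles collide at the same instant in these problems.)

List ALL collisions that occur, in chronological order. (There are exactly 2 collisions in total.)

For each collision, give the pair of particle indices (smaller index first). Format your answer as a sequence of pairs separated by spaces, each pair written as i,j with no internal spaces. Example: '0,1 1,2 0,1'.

Answer: 0,1 1,2

Derivation:
Collision at t=8/7: particles 0 and 1 swap velocities; positions: p0=46/7 p1=46/7 p2=13; velocities now: v0=-3 v1=4 v2=0
Collision at t=11/4: particles 1 and 2 swap velocities; positions: p0=7/4 p1=13 p2=13; velocities now: v0=-3 v1=0 v2=4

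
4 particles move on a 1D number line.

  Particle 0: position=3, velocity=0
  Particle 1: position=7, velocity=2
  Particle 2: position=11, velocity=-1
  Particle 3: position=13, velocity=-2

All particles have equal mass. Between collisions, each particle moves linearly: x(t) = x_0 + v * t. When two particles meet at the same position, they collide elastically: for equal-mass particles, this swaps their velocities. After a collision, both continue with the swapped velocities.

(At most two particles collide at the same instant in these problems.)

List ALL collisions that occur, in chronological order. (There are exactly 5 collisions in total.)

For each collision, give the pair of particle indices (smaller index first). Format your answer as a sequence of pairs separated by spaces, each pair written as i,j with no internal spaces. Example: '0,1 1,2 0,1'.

Answer: 1,2 2,3 1,2 0,1 1,2

Derivation:
Collision at t=4/3: particles 1 and 2 swap velocities; positions: p0=3 p1=29/3 p2=29/3 p3=31/3; velocities now: v0=0 v1=-1 v2=2 v3=-2
Collision at t=3/2: particles 2 and 3 swap velocities; positions: p0=3 p1=19/2 p2=10 p3=10; velocities now: v0=0 v1=-1 v2=-2 v3=2
Collision at t=2: particles 1 and 2 swap velocities; positions: p0=3 p1=9 p2=9 p3=11; velocities now: v0=0 v1=-2 v2=-1 v3=2
Collision at t=5: particles 0 and 1 swap velocities; positions: p0=3 p1=3 p2=6 p3=17; velocities now: v0=-2 v1=0 v2=-1 v3=2
Collision at t=8: particles 1 and 2 swap velocities; positions: p0=-3 p1=3 p2=3 p3=23; velocities now: v0=-2 v1=-1 v2=0 v3=2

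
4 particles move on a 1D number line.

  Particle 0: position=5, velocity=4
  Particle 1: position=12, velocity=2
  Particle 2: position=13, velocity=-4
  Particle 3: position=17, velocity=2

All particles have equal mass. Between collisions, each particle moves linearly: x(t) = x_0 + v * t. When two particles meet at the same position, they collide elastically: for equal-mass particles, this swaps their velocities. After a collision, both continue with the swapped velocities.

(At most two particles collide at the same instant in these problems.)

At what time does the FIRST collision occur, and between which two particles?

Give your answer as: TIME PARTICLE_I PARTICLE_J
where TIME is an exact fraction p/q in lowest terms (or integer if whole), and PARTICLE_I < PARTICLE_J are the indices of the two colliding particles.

Pair (0,1): pos 5,12 vel 4,2 -> gap=7, closing at 2/unit, collide at t=7/2
Pair (1,2): pos 12,13 vel 2,-4 -> gap=1, closing at 6/unit, collide at t=1/6
Pair (2,3): pos 13,17 vel -4,2 -> not approaching (rel speed -6 <= 0)
Earliest collision: t=1/6 between 1 and 2

Answer: 1/6 1 2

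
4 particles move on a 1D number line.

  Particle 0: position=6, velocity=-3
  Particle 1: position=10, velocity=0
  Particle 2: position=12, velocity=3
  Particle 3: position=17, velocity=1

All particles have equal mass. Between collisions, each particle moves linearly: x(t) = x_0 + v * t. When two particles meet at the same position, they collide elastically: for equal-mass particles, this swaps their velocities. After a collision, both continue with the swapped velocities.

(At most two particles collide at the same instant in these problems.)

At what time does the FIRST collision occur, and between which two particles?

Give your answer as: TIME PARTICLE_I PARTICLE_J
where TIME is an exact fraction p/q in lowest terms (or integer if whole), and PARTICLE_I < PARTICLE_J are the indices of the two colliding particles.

Pair (0,1): pos 6,10 vel -3,0 -> not approaching (rel speed -3 <= 0)
Pair (1,2): pos 10,12 vel 0,3 -> not approaching (rel speed -3 <= 0)
Pair (2,3): pos 12,17 vel 3,1 -> gap=5, closing at 2/unit, collide at t=5/2
Earliest collision: t=5/2 between 2 and 3

Answer: 5/2 2 3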